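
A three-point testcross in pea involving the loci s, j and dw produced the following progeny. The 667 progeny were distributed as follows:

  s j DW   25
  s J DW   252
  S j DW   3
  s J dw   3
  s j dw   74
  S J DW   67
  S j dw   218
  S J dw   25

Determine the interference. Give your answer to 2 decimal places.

0.51

The two most frequent reciprocal classes, S j dw and s J DW, are the parental types, so the F1 was S j dw / s J DW.
The two rarest classes, S j DW and s J dw, are the double crossovers. Comparing them with the parentals, only the dw allele has switched, so dw is the middle locus and the order is s – dw – j.
s–dw: (141 + 6)/667 = 0.2204; dw–j: (50 + 6)/667 = 0.0840.
Expected DCO frequency = 0.2204 × 0.0840 ≈ 0.01851; observed = 6/667 ≈ 0.00900.
Coefficient of coincidence = 0.00900/0.01851 ≈ 0.49; interference = 1 − 0.49 = 0.51.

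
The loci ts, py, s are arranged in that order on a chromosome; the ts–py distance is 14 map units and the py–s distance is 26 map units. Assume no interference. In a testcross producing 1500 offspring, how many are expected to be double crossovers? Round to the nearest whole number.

55

Map distances give recombination frequencies of 0.140 and 0.260 for the two intervals.
With no interference, expected double-crossover frequency = 0.140 × 0.260 = 0.03640.
Expected number = 0.03640 × 1500 = 54.60 ≈ 55.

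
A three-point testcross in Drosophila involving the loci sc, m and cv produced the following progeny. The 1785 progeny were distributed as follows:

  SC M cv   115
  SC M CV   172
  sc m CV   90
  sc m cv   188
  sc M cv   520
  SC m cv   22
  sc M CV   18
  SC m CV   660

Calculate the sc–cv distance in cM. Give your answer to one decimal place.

The two most frequent reciprocal classes, SC m CV and sc M cv, are the parental types, so the F1 was SC m CV / sc M cv.
The two rarest classes, SC m cv and sc M CV, are the double crossovers. Comparing them with the parentals, only the cv allele has switched, so cv is the middle locus and the order is sc – cv – m.
Crossovers in the sc–cv interval produce the single-crossover classes sc m CV and SC M cv (90 + 115 = 205) plus the double crossovers (40).
RF(sc–cv) = (205 + 40) / 1785 = 245/1785 = 0.1373 → 13.7 cM.

13.7 cM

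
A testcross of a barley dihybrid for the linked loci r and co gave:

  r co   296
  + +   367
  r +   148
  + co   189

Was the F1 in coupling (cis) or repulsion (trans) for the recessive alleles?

cis

The two most frequent classes are + + (367) and r co (296); these are the parental (non-recombinant) types.
So the F1 carried + + on one chromosome and r co on the other — the recessive alleles are on the same chromosome (cis / coupling).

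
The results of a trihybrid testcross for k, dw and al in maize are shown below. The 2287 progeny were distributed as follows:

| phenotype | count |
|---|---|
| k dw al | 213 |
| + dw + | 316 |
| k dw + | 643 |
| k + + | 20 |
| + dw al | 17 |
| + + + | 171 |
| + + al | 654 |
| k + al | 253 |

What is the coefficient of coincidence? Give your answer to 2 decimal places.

0.33

The two most frequent reciprocal classes, k dw + and + + al, are the parental types, so the F1 was k dw + / + + al.
The two rarest classes, k + + and + dw al, are the double crossovers. Comparing them with the parentals, only the dw allele has switched, so dw is the middle locus and the order is al – dw – k.
al–dw: (384 + 37)/2287 = 0.1841; dw–k: (569 + 37)/2287 = 0.2650.
Expected DCO frequency = 0.1841 × 0.2650 ≈ 0.04879; observed = 37/2287 ≈ 0.01618.
Coefficient of coincidence = 0.01618/0.04879 ≈ 0.33.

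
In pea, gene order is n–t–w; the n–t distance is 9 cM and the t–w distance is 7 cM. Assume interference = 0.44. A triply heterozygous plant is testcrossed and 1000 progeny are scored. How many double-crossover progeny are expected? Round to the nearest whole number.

4

Map distances give recombination frequencies of 0.090 and 0.070 for the two intervals.
With interference 0.44 (so coincidence = 0.56), expected double-crossover frequency = 0.090 × 0.070 × 0.56 = 0.00353.
Expected number = 0.00353 × 1000 = 3.53 ≈ 4.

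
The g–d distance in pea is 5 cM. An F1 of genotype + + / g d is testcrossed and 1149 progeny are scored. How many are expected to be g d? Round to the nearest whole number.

A map distance of 5 cM corresponds to a recombination frequency of 0.050.
The F1 is + + / g d, so g d is a parental gamete class with expected frequency (1 − r)/2 = 0.950/2 = 0.4750.
Expected number = 0.4750 × 1149 = 545.77 ≈ 546.

546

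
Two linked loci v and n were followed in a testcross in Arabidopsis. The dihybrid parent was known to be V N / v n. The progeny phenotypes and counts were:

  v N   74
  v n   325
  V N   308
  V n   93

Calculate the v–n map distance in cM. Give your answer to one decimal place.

20.9 cM

The recombinant classes are V n and v N: 93 + 74 = 167.
Recombination frequency = 167/800 = 0.2087 ≈ 20.9%, i.e. 20.9 cM.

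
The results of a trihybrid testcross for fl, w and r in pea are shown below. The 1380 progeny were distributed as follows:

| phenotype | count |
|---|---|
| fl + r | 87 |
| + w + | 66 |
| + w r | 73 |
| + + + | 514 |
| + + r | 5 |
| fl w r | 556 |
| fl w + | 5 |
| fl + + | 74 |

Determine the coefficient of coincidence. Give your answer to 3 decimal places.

The two most frequent reciprocal classes, fl w r and + + +, are the parental types, so the F1 was fl w r / + + +.
The two rarest classes, fl w + and + + r, are the double crossovers. Comparing them with the parentals, only the r allele has switched, so r is the middle locus and the order is w – r – fl.
w–r: (153 + 10)/1380 = 0.1181; r–fl: (147 + 10)/1380 = 0.1138.
Expected DCO frequency = 0.1181 × 0.1138 ≈ 0.01344; observed = 10/1380 ≈ 0.00725.
Coefficient of coincidence = 0.00725/0.01344 ≈ 0.539.

0.539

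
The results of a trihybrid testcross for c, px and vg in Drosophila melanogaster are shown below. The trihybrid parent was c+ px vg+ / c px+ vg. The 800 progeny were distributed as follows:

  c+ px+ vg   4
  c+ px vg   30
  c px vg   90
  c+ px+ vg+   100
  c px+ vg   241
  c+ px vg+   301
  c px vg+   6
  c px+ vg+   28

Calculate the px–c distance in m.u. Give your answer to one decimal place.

25.0 m.u.

The two rarest classes, c px vg+ and c+ px+ vg, are the double crossovers. Comparing them with the parentals, only the c allele has switched, so c is the middle locus and the order is px – c – vg.
Crossovers in the px–c interval produce the single-crossover classes c+ px+ vg+ and c px vg (100 + 90 = 190) plus the double crossovers (10).
RF(px–c) = (190 + 10) / 800 = 200/800 = 0.2500 → 25.0 m.u.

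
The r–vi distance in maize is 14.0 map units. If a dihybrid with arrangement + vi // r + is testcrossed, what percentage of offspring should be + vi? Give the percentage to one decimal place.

A map distance of 14.0 map units corresponds to a recombination frequency of 0.140.
The F1 is + vi / r +, so + vi is a parental gamete class with expected frequency (1 − r)/2 = 0.860/2 = 0.4300.
That is 0.4300 = 43.0% of the progeny.

43.0%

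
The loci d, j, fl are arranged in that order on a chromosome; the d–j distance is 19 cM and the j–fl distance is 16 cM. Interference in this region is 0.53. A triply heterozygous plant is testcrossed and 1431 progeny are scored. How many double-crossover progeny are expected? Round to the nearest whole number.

20

Map distances give recombination frequencies of 0.190 and 0.160 for the two intervals.
With interference 0.53 (so coincidence = 0.47), expected double-crossover frequency = 0.190 × 0.160 × 0.47 = 0.01429.
Expected number = 0.01429 × 1431 = 20.45 ≈ 20.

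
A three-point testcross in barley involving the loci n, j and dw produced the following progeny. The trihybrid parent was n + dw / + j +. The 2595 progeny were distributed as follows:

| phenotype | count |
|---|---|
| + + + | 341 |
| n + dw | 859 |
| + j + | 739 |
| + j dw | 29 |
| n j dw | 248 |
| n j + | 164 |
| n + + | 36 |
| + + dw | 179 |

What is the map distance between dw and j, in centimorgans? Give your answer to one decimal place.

The two rarest classes, n + + and + j dw, are the double crossovers. Comparing them with the parentals, only the dw allele has switched, so dw is the middle locus and the order is j – dw – n.
Crossovers in the j–dw interval produce the single-crossover classes n j dw and + + + (248 + 341 = 589) plus the double crossovers (65).
RF(j–dw) = (589 + 65) / 2595 = 654/2595 = 0.2520 → 25.2 centimorgans.

25.2 centimorgans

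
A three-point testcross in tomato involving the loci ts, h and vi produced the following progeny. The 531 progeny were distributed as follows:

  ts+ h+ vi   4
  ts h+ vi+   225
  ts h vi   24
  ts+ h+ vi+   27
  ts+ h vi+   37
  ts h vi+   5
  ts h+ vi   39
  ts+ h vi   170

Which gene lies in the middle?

h

The two most frequent reciprocal classes, ts+ h vi and ts h+ vi+, are the parental types, so the F1 was ts+ h vi / ts h+ vi+.
The two rarest classes, ts+ h+ vi and ts h vi+, are the double crossovers. Comparing them with the parentals, only the h allele has switched, so h is the middle locus and the order is vi – h – ts.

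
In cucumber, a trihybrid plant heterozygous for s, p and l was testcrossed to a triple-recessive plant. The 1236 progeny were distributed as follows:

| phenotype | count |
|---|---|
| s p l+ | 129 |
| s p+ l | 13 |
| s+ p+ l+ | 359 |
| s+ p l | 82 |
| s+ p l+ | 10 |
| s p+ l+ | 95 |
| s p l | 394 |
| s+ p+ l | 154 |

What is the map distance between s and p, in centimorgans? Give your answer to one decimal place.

The two most frequent reciprocal classes, s+ p+ l+ and s p l, are the parental types, so the F1 was s+ p+ l+ / s p l.
The two rarest classes, s+ p l+ and s p+ l, are the double crossovers. Comparing them with the parentals, only the p allele has switched, so p is the middle locus and the order is l – p – s.
Crossovers in the p–s interval produce the single-crossover classes s p+ l+ and s+ p l (95 + 82 = 177) plus the double crossovers (23).
RF(p–s) = (177 + 23) / 1236 = 200/1236 = 0.1618 → 16.2 centimorgans.

16.2 centimorgans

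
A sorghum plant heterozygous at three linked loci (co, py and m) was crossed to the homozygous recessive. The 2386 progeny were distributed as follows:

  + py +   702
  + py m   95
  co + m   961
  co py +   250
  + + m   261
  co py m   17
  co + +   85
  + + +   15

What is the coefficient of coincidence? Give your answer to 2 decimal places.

The two most frequent reciprocal classes, co + m and + py +, are the parental types, so the F1 was co + m / + py +.
The two rarest classes, co py m and + + +, are the double crossovers. Comparing them with the parentals, only the py allele has switched, so py is the middle locus and the order is m – py – co.
m–py: (180 + 32)/2386 = 0.0889; py–co: (511 + 32)/2386 = 0.2276.
Expected DCO frequency = 0.0889 × 0.2276 ≈ 0.02023; observed = 32/2386 ≈ 0.01341.
Coefficient of coincidence = 0.01341/0.02023 ≈ 0.66.

0.66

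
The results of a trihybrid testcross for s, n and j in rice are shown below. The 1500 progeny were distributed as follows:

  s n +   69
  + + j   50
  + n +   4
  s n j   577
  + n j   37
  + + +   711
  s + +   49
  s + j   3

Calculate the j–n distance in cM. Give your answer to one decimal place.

The two most frequent reciprocal classes, + + + and s n j, are the parental types, so the F1 was + + + / s n j.
The two rarest classes, + n + and s + j, are the double crossovers. Comparing them with the parentals, only the n allele has switched, so n is the middle locus and the order is s – n – j.
Crossovers in the n–j interval produce the single-crossover classes + + j and s n + (50 + 69 = 119) plus the double crossovers (7).
RF(n–j) = (119 + 7) / 1500 = 126/1500 = 0.0840 → 8.4 cM.

8.4 cM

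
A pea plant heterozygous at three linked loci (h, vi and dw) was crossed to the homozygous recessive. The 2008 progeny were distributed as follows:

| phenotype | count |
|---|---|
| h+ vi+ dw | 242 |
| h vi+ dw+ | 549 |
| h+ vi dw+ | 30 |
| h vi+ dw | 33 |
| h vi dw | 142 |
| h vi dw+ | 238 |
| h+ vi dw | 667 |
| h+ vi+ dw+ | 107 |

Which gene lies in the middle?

The two most frequent reciprocal classes, h+ vi dw and h vi+ dw+, are the parental types, so the F1 was h+ vi dw / h vi+ dw+.
The two rarest classes, h+ vi dw+ and h vi+ dw, are the double crossovers. Comparing them with the parentals, only the dw allele has switched, so dw is the middle locus and the order is vi – dw – h.

dw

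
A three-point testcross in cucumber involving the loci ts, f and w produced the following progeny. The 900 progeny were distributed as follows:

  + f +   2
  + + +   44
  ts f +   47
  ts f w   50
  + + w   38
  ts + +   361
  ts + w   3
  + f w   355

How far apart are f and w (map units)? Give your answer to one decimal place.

The two most frequent reciprocal classes, + f w and ts + +, are the parental types, so the F1 was + f w / ts + +.
The two rarest classes, + f + and ts + w, are the double crossovers. Comparing them with the parentals, only the w allele has switched, so w is the middle locus and the order is ts – w – f.
Crossovers in the w–f interval produce the single-crossover classes + + w and ts f + (38 + 47 = 85) plus the double crossovers (5).
RF(w–f) = (85 + 5) / 900 = 90/900 = 0.1000 → 10.0 map units.

10.0 map units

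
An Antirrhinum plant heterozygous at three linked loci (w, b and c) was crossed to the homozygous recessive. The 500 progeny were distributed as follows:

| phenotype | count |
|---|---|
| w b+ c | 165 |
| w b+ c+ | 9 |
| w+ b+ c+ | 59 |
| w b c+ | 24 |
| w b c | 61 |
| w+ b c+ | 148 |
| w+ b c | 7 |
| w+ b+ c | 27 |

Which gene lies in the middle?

c

The two most frequent reciprocal classes, w b+ c and w+ b c+, are the parental types, so the F1 was w b+ c / w+ b c+.
The two rarest classes, w b+ c+ and w+ b c, are the double crossovers. Comparing them with the parentals, only the c allele has switched, so c is the middle locus and the order is w – c – b.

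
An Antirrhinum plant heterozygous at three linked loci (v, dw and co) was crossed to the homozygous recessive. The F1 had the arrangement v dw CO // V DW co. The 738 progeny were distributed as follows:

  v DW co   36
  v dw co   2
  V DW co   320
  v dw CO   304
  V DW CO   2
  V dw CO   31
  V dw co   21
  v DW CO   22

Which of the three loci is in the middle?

The two rarest classes, v dw co and V DW CO, are the double crossovers. Comparing them with the parentals, only the co allele has switched, so co is the middle locus and the order is v – co – dw.

co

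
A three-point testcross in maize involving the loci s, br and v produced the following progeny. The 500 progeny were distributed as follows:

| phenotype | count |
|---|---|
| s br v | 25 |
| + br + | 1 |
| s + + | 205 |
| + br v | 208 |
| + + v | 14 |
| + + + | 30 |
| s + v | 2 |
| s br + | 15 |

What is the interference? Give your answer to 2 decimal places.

The two most frequent reciprocal classes, + br v and s + +, are the parental types, so the F1 was + br v / s + +.
The two rarest classes, + br + and s + v, are the double crossovers. Comparing them with the parentals, only the v allele has switched, so v is the middle locus and the order is br – v – s.
br–v: (29 + 3)/500 = 0.0640; v–s: (55 + 3)/500 = 0.1160.
Expected DCO frequency = 0.0640 × 0.1160 ≈ 0.00742; observed = 3/500 ≈ 0.00600.
Coefficient of coincidence = 0.00600/0.00742 ≈ 0.81; interference = 1 − 0.81 = 0.19.

0.19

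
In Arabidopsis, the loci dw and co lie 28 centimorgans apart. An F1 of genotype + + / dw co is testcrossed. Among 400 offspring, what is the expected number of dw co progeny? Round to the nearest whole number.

A map distance of 28 centimorgans corresponds to a recombination frequency of 0.280.
The F1 is + + / dw co, so dw co is a parental gamete class with expected frequency (1 − r)/2 = 0.720/2 = 0.3600.
Expected number = 0.3600 × 400 = 144.00 ≈ 144.

144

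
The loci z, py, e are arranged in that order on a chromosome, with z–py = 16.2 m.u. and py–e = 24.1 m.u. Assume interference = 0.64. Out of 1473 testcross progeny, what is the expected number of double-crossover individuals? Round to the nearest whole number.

21

Map distances give recombination frequencies of 0.162 and 0.241 for the two intervals.
With interference 0.64 (so coincidence = 0.36), expected double-crossover frequency = 0.162 × 0.241 × 0.36 = 0.01406.
Expected number = 0.01406 × 1473 = 20.70 ≈ 21.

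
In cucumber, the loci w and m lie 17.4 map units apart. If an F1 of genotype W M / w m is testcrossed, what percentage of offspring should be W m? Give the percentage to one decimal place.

A map distance of 17.4 map units corresponds to a recombination frequency of 0.174.
The F1 is W M / w m, so W m is a recombinant gamete class with expected frequency r/2 = 0.174/2 = 0.0870.
That is 0.0870 = 8.7% of the progeny.

8.7%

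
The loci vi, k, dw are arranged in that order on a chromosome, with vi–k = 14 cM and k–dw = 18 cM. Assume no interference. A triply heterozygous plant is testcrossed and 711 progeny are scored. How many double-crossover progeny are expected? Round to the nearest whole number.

18

Map distances give recombination frequencies of 0.140 and 0.180 for the two intervals.
With no interference, expected double-crossover frequency = 0.140 × 0.180 = 0.02520.
Expected number = 0.02520 × 711 = 17.92 ≈ 18.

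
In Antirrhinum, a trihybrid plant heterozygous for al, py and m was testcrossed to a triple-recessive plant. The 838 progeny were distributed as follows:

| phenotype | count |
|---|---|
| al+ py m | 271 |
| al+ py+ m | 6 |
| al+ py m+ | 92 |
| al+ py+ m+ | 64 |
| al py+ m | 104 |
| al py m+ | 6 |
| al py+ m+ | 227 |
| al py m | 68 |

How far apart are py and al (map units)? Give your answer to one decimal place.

The two most frequent reciprocal classes, al+ py m and al py+ m+, are the parental types, so the F1 was al+ py m / al py+ m+.
The two rarest classes, al+ py+ m and al py m+, are the double crossovers. Comparing them with the parentals, only the py allele has switched, so py is the middle locus and the order is al – py – m.
Crossovers in the al–py interval produce the single-crossover classes al py m and al+ py+ m+ (68 + 64 = 132) plus the double crossovers (12).
RF(al–py) = (132 + 12) / 838 = 144/838 = 0.1718 → 17.2 map units.

17.2 map units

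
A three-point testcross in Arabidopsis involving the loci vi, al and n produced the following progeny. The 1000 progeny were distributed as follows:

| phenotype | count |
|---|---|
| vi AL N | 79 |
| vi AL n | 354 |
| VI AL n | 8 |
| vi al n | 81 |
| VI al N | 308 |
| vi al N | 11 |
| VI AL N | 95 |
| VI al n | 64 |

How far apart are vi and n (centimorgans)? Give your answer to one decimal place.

16.2 centimorgans

The two most frequent reciprocal classes, VI al N and vi AL n, are the parental types, so the F1 was VI al N / vi AL n.
The two rarest classes, vi al N and VI AL n, are the double crossovers. Comparing them with the parentals, only the vi allele has switched, so vi is the middle locus and the order is al – vi – n.
Crossovers in the vi–n interval produce the single-crossover classes VI al n and vi AL N (64 + 79 = 143) plus the double crossovers (19).
RF(vi–n) = (143 + 19) / 1000 = 162/1000 = 0.1620 → 16.2 centimorgans.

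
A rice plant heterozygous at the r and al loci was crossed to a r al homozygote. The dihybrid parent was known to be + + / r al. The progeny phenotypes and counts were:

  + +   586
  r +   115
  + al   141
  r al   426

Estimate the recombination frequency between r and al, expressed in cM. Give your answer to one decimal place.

20.2 cM

The recombinant classes are + al and r +: 141 + 115 = 256.
Recombination frequency = 256/1268 = 0.2019 ≈ 20.2%, i.e. 20.2 cM.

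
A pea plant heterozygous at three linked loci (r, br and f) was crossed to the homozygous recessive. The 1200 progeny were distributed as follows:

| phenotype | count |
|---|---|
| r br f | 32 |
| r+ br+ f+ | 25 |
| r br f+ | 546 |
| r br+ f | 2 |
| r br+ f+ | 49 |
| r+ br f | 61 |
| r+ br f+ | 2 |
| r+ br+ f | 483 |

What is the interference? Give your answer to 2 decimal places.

0.31

The two most frequent reciprocal classes, r br f+ and r+ br+ f, are the parental types, so the F1 was r br f+ / r+ br+ f.
The two rarest classes, r+ br f+ and r br+ f, are the double crossovers. Comparing them with the parentals, only the r allele has switched, so r is the middle locus and the order is f – r – br.
f–r: (57 + 4)/1200 = 0.0508; r–br: (110 + 4)/1200 = 0.0950.
Expected DCO frequency = 0.0508 × 0.0950 ≈ 0.00483; observed = 4/1200 ≈ 0.00333.
Coefficient of coincidence = 0.00333/0.00483 ≈ 0.69; interference = 1 − 0.69 = 0.31.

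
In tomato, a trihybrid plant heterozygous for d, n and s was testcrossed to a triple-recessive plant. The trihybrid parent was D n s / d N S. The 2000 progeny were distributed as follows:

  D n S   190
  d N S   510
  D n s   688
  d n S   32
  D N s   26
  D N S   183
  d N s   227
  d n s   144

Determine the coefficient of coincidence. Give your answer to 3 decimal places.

The two rarest classes, D N s and d n S, are the double crossovers. Comparing them with the parentals, only the n allele has switched, so n is the middle locus and the order is s – n – d.
s–n: (417 + 58)/2000 = 0.2375; n–d: (327 + 58)/2000 = 0.1925.
Expected DCO frequency = 0.2375 × 0.1925 ≈ 0.04572; observed = 58/2000 ≈ 0.02900.
Coefficient of coincidence = 0.02900/0.04572 ≈ 0.634.

0.634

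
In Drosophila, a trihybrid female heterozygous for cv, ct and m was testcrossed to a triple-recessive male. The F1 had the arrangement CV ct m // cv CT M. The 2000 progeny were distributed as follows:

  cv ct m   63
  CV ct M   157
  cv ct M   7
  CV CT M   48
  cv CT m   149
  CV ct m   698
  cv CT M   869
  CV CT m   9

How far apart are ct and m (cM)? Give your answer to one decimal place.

16.1 cM

The two rarest classes, CV CT m and cv ct M, are the double crossovers. Comparing them with the parentals, only the ct allele has switched, so ct is the middle locus and the order is m – ct – cv.
Crossovers in the m–ct interval produce the single-crossover classes CV ct M and cv CT m (157 + 149 = 306) plus the double crossovers (16).
RF(m–ct) = (306 + 16) / 2000 = 322/2000 = 0.1610 → 16.1 cM.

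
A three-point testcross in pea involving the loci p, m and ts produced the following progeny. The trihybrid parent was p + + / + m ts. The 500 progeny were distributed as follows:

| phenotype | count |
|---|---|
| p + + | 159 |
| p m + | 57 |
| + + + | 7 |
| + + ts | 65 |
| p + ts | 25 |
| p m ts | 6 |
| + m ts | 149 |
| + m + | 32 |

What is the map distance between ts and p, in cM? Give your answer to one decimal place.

14.0 cM

The two rarest classes, + + + and p m ts, are the double crossovers. Comparing them with the parentals, only the p allele has switched, so p is the middle locus and the order is ts – p – m.
Crossovers in the ts–p interval produce the single-crossover classes p + ts and + m + (25 + 32 = 57) plus the double crossovers (13).
RF(ts–p) = (57 + 13) / 500 = 70/500 = 0.1400 → 14.0 cM.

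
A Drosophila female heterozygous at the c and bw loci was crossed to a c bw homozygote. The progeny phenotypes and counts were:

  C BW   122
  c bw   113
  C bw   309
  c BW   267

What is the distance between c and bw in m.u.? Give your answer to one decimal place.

29.0 m.u.

The two most frequent classes, C bw (309) and c BW (267), are the parental types, so the F1 was C bw / c BW.
The recombinant classes are C BW and c bw: 122 + 113 = 235.
Recombination frequency = 235/811 = 0.2898 ≈ 29.0%, i.e. 29.0 m.u.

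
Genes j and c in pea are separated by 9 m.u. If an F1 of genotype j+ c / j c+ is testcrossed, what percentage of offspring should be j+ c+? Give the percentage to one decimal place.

A map distance of 9 m.u. corresponds to a recombination frequency of 0.090.
The F1 is j+ c / j c+, so j+ c+ is a recombinant gamete class with expected frequency r/2 = 0.090/2 = 0.0450.
That is 0.0450 = 4.5% of the progeny.

4.5%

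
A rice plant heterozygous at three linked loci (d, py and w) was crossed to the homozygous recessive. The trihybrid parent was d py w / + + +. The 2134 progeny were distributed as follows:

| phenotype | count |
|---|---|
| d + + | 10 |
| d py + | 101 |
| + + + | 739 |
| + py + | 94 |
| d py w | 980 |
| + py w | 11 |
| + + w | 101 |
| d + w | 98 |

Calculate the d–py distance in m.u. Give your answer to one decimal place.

The two rarest classes, + py w and d + +, are the double crossovers. Comparing them with the parentals, only the d allele has switched, so d is the middle locus and the order is w – d – py.
Crossovers in the d–py interval produce the single-crossover classes d + w and + py + (98 + 94 = 192) plus the double crossovers (21).
RF(d–py) = (192 + 21) / 2134 = 213/2134 = 0.0998 → 10.0 m.u.

10.0 m.u.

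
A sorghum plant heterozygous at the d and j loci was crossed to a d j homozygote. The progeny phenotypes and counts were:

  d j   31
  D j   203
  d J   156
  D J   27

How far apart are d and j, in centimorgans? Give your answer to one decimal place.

13.9 centimorgans

The two most frequent classes, D j (203) and d J (156), are the parental types, so the F1 was D j / d J.
The recombinant classes are D J and d j: 27 + 31 = 58.
Recombination frequency = 58/417 = 0.1391 ≈ 13.9%, i.e. 13.9 centimorgans.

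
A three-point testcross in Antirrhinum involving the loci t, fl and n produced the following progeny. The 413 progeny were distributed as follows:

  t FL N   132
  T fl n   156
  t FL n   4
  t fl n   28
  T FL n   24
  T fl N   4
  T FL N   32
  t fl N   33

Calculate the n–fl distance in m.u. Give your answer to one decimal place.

15.7 m.u.

The two most frequent reciprocal classes, t FL N and T fl n, are the parental types, so the F1 was t FL N / T fl n.
The two rarest classes, t FL n and T fl N, are the double crossovers. Comparing them with the parentals, only the n allele has switched, so n is the middle locus and the order is t – n – fl.
Crossovers in the n–fl interval produce the single-crossover classes t fl N and T FL n (33 + 24 = 57) plus the double crossovers (8).
RF(n–fl) = (57 + 8) / 413 = 65/413 = 0.1574 → 15.7 m.u.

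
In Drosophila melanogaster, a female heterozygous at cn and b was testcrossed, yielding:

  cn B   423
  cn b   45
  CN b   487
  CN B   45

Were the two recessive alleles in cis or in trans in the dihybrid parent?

The two most frequent classes are CN b (487) and cn B (423); these are the parental (non-recombinant) types.
So the F1 carried CN b on one chromosome and cn B on the other — the recessive alleles are on opposite chromosomes (trans / repulsion).

trans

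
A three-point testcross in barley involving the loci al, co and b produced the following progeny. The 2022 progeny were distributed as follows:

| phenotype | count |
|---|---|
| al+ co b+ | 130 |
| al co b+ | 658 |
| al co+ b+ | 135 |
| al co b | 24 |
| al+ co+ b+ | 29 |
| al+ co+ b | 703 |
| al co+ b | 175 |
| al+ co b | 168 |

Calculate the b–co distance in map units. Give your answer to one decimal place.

17.6 map units

The two most frequent reciprocal classes, al co b+ and al+ co+ b, are the parental types, so the F1 was al co b+ / al+ co+ b.
The two rarest classes, al co b and al+ co+ b+, are the double crossovers. Comparing them with the parentals, only the b allele has switched, so b is the middle locus and the order is co – b – al.
Crossovers in the co–b interval produce the single-crossover classes al co+ b+ and al+ co b (135 + 168 = 303) plus the double crossovers (53).
RF(co–b) = (303 + 53) / 2022 = 356/2022 = 0.1761 → 17.6 map units.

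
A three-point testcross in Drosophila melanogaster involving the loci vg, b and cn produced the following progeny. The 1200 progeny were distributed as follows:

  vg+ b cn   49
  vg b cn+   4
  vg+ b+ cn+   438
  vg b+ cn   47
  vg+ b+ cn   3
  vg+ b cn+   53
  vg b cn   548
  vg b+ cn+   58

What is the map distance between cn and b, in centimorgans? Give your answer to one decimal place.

The two most frequent reciprocal classes, vg b cn and vg+ b+ cn+, are the parental types, so the F1 was vg b cn / vg+ b+ cn+.
The two rarest classes, vg b cn+ and vg+ b+ cn, are the double crossovers. Comparing them with the parentals, only the cn allele has switched, so cn is the middle locus and the order is vg – cn – b.
Crossovers in the cn–b interval produce the single-crossover classes vg b+ cn and vg+ b cn+ (47 + 53 = 100) plus the double crossovers (7).
RF(cn–b) = (100 + 7) / 1200 = 107/1200 = 0.0892 → 8.9 centimorgans.

8.9 centimorgans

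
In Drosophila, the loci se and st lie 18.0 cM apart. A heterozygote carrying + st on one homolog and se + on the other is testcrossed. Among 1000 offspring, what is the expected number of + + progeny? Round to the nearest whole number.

90

A map distance of 18.0 cM corresponds to a recombination frequency of 0.180.
The F1 is + st / se +, so + + is a recombinant gamete class with expected frequency r/2 = 0.180/2 = 0.0900.
Expected number = 0.0900 × 1000 = 90.00 ≈ 90.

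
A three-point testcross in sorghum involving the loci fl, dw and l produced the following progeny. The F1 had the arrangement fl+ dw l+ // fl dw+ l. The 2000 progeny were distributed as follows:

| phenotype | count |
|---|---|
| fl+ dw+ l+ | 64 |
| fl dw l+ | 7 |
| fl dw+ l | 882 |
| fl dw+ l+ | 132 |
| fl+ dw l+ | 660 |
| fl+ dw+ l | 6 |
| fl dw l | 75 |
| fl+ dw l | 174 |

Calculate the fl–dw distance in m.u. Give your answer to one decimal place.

7.6 m.u.

The two rarest classes, fl dw l+ and fl+ dw+ l, are the double crossovers. Comparing them with the parentals, only the fl allele has switched, so fl is the middle locus and the order is l – fl – dw.
Crossovers in the fl–dw interval produce the single-crossover classes fl+ dw+ l+ and fl dw l (64 + 75 = 139) plus the double crossovers (13).
RF(fl–dw) = (139 + 13) / 2000 = 152/2000 = 0.0760 → 7.6 m.u.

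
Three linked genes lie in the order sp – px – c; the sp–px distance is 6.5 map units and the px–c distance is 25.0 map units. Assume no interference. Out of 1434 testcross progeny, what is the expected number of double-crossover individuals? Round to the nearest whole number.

Map distances give recombination frequencies of 0.065 and 0.250 for the two intervals.
With no interference, expected double-crossover frequency = 0.065 × 0.250 = 0.01625.
Expected number = 0.01625 × 1434 = 23.30 ≈ 23.

23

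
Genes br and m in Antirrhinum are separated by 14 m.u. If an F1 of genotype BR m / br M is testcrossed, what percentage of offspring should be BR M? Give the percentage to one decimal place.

A map distance of 14 m.u. corresponds to a recombination frequency of 0.140.
The F1 is BR m / br M, so BR M is a recombinant gamete class with expected frequency r/2 = 0.140/2 = 0.0700.
That is 0.0700 = 7.0% of the progeny.

7.0%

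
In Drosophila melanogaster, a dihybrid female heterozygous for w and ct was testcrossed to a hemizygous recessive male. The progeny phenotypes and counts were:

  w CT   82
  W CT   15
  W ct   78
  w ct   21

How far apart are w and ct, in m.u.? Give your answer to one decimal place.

The two most frequent classes, W ct (78) and w CT (82), are the parental types, so the F1 was W ct / w CT.
The recombinant classes are W CT and w ct: 15 + 21 = 36.
Recombination frequency = 36/196 = 0.1837 ≈ 18.4%, i.e. 18.4 m.u.

18.4 m.u.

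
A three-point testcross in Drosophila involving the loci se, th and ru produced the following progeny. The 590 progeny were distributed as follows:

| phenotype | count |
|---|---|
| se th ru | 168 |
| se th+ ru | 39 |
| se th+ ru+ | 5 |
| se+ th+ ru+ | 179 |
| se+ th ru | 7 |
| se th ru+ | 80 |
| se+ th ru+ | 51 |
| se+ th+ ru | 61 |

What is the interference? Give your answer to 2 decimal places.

The two most frequent reciprocal classes, se+ th+ ru+ and se th ru, are the parental types, so the F1 was se+ th+ ru+ / se th ru.
The two rarest classes, se th+ ru+ and se+ th ru, are the double crossovers. Comparing them with the parentals, only the se allele has switched, so se is the middle locus and the order is ru – se – th.
ru–se: (141 + 12)/590 = 0.2593; se–th: (90 + 12)/590 = 0.1729.
Expected DCO frequency = 0.2593 × 0.1729 ≈ 0.04483; observed = 12/590 ≈ 0.02034.
Coefficient of coincidence = 0.02034/0.04483 ≈ 0.45; interference = 1 − 0.45 = 0.55.

0.55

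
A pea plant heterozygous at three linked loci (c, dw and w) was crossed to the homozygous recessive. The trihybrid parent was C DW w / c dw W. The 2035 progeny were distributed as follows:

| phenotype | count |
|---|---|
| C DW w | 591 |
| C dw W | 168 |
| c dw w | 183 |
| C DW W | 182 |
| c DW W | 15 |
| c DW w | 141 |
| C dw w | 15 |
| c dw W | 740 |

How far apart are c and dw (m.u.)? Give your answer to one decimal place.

16.7 m.u.

The two rarest classes, C dw w and c DW W, are the double crossovers. Comparing them with the parentals, only the dw allele has switched, so dw is the middle locus and the order is w – dw – c.
Crossovers in the dw–c interval produce the single-crossover classes c DW w and C dw W (141 + 168 = 309) plus the double crossovers (30).
RF(dw–c) = (309 + 30) / 2035 = 339/2035 = 0.1666 → 16.7 m.u.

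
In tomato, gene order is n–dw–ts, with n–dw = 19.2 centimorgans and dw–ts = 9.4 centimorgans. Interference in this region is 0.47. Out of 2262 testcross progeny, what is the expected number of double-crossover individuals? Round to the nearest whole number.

Map distances give recombination frequencies of 0.192 and 0.094 for the two intervals.
With interference 0.47 (so coincidence = 0.53), expected double-crossover frequency = 0.192 × 0.094 × 0.53 = 0.00957.
Expected number = 0.00957 × 2262 = 21.64 ≈ 22.

22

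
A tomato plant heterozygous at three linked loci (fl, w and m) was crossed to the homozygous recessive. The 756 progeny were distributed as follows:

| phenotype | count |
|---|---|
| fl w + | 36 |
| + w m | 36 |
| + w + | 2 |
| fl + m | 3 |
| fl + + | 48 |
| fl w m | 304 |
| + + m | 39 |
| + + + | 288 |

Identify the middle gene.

w

The two most frequent reciprocal classes, fl w m and + + +, are the parental types, so the F1 was fl w m / + + +.
The two rarest classes, fl + m and + w +, are the double crossovers. Comparing them with the parentals, only the w allele has switched, so w is the middle locus and the order is fl – w – m.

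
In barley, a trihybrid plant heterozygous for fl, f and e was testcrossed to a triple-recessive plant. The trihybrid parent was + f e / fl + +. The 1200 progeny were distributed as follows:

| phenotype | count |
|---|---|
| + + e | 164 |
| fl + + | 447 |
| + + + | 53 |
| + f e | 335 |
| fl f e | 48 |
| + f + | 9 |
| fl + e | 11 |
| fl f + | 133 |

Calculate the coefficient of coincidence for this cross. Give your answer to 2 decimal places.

0.63

The two rarest classes, + f + and fl + e, are the double crossovers. Comparing them with the parentals, only the e allele has switched, so e is the middle locus and the order is fl – e – f.
fl–e: (101 + 20)/1200 = 0.1008; e–f: (297 + 20)/1200 = 0.2642.
Expected DCO frequency = 0.1008 × 0.2642 ≈ 0.02663; observed = 20/1200 ≈ 0.01667.
Coefficient of coincidence = 0.01667/0.02663 ≈ 0.63.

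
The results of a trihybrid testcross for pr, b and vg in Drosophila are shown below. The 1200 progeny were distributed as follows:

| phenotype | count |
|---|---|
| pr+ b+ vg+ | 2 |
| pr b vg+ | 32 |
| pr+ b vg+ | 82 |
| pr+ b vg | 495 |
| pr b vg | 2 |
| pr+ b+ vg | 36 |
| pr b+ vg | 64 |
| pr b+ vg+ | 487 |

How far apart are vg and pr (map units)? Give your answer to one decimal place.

The two most frequent reciprocal classes, pr+ b vg and pr b+ vg+, are the parental types, so the F1 was pr+ b vg / pr b+ vg+.
The two rarest classes, pr b vg and pr+ b+ vg+, are the double crossovers. Comparing them with the parentals, only the pr allele has switched, so pr is the middle locus and the order is b – pr – vg.
Crossovers in the pr–vg interval produce the single-crossover classes pr+ b vg+ and pr b+ vg (82 + 64 = 146) plus the double crossovers (4).
RF(pr–vg) = (146 + 4) / 1200 = 150/1200 = 0.1250 → 12.5 map units.

12.5 map units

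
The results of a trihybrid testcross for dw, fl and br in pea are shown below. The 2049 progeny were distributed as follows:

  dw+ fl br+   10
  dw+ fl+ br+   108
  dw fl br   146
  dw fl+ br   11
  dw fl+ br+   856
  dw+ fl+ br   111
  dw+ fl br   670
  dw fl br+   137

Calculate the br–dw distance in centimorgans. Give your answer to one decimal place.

The two most frequent reciprocal classes, dw fl+ br+ and dw+ fl br, are the parental types, so the F1 was dw fl+ br+ / dw+ fl br.
The two rarest classes, dw fl+ br and dw+ fl br+, are the double crossovers. Comparing them with the parentals, only the br allele has switched, so br is the middle locus and the order is dw – br – fl.
Crossovers in the dw–br interval produce the single-crossover classes dw+ fl+ br+ and dw fl br (108 + 146 = 254) plus the double crossovers (21).
RF(dw–br) = (254 + 21) / 2049 = 275/2049 = 0.1342 → 13.4 centimorgans.

13.4 centimorgans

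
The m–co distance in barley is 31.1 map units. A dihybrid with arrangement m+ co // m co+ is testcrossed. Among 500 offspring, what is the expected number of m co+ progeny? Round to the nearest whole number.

172

A map distance of 31.1 map units corresponds to a recombination frequency of 0.311.
The F1 is m+ co / m co+, so m co+ is a parental gamete class with expected frequency (1 − r)/2 = 0.689/2 = 0.3445.
Expected number = 0.3445 × 500 = 172.25 ≈ 172.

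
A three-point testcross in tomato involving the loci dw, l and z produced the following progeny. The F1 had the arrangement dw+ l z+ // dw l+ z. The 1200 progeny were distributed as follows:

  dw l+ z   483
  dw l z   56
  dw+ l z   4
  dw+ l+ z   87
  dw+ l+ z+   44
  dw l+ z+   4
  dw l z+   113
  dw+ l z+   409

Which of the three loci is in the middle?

The two rarest classes, dw+ l z and dw l+ z+, are the double crossovers. Comparing them with the parentals, only the z allele has switched, so z is the middle locus and the order is dw – z – l.

z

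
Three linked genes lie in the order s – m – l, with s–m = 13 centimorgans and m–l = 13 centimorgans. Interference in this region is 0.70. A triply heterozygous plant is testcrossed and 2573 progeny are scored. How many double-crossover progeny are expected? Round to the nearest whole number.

13

Map distances give recombination frequencies of 0.130 and 0.130 for the two intervals.
With interference 0.70 (so coincidence = 0.30), expected double-crossover frequency = 0.130 × 0.130 × 0.30 = 0.00507.
Expected number = 0.00507 × 2573 = 13.05 ≈ 13.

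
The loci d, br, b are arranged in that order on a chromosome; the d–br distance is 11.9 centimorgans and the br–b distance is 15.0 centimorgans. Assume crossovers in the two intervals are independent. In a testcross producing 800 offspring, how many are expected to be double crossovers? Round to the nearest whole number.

Map distances give recombination frequencies of 0.119 and 0.150 for the two intervals.
With no interference, expected double-crossover frequency = 0.119 × 0.150 = 0.01785.
Expected number = 0.01785 × 800 = 14.28 ≈ 14.

14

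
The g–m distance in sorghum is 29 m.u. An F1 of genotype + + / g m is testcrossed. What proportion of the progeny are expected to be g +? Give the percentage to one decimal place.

14.5%

A map distance of 29 m.u. corresponds to a recombination frequency of 0.290.
The F1 is + + / g m, so g + is a recombinant gamete class with expected frequency r/2 = 0.290/2 = 0.1450.
That is 0.1450 = 14.5% of the progeny.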